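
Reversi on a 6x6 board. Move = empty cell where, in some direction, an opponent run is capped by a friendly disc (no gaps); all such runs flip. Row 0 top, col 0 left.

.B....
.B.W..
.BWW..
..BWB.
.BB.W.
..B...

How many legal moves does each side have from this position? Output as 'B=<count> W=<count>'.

Answer: B=5 W=8

Derivation:
-- B to move --
(0,2): no bracket -> illegal
(0,3): no bracket -> illegal
(0,4): no bracket -> illegal
(1,2): flips 2 -> legal
(1,4): flips 1 -> legal
(2,4): flips 3 -> legal
(3,1): no bracket -> illegal
(3,5): no bracket -> illegal
(4,3): no bracket -> illegal
(4,5): no bracket -> illegal
(5,3): no bracket -> illegal
(5,4): flips 1 -> legal
(5,5): flips 3 -> legal
B mobility = 5
-- W to move --
(0,0): flips 1 -> legal
(0,2): no bracket -> illegal
(1,0): no bracket -> illegal
(1,2): no bracket -> illegal
(2,0): flips 1 -> legal
(2,4): flips 1 -> legal
(2,5): no bracket -> illegal
(3,0): no bracket -> illegal
(3,1): flips 1 -> legal
(3,5): flips 1 -> legal
(4,0): no bracket -> illegal
(4,3): no bracket -> illegal
(4,5): flips 1 -> legal
(5,0): flips 2 -> legal
(5,1): flips 1 -> legal
(5,3): no bracket -> illegal
W mobility = 8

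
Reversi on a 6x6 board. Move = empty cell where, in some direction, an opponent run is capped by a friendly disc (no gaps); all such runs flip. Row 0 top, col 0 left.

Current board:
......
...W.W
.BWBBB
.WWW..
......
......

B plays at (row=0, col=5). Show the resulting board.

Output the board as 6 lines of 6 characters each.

Place B at (0,5); scan 8 dirs for brackets.
Dir NW: edge -> no flip
Dir N: edge -> no flip
Dir NE: edge -> no flip
Dir W: first cell '.' (not opp) -> no flip
Dir E: edge -> no flip
Dir SW: first cell '.' (not opp) -> no flip
Dir S: opp run (1,5) capped by B -> flip
Dir SE: edge -> no flip
All flips: (1,5)

Answer: .....B
...W.B
.BWBBB
.WWW..
......
......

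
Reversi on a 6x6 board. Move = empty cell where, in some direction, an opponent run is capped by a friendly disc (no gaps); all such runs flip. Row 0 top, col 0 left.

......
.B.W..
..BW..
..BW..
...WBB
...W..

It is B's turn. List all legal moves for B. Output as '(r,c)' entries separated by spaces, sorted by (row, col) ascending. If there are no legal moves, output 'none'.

(0,2): no bracket -> illegal
(0,3): no bracket -> illegal
(0,4): flips 1 -> legal
(1,2): no bracket -> illegal
(1,4): flips 1 -> legal
(2,4): flips 1 -> legal
(3,4): flips 1 -> legal
(4,2): flips 1 -> legal
(5,2): no bracket -> illegal
(5,4): flips 1 -> legal

Answer: (0,4) (1,4) (2,4) (3,4) (4,2) (5,4)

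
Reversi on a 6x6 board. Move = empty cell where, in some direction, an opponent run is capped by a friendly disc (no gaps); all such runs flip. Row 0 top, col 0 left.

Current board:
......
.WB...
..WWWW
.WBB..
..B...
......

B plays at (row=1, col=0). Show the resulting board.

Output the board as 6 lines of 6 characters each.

Place B at (1,0); scan 8 dirs for brackets.
Dir NW: edge -> no flip
Dir N: first cell '.' (not opp) -> no flip
Dir NE: first cell '.' (not opp) -> no flip
Dir W: edge -> no flip
Dir E: opp run (1,1) capped by B -> flip
Dir SW: edge -> no flip
Dir S: first cell '.' (not opp) -> no flip
Dir SE: first cell '.' (not opp) -> no flip
All flips: (1,1)

Answer: ......
BBB...
..WWWW
.WBB..
..B...
......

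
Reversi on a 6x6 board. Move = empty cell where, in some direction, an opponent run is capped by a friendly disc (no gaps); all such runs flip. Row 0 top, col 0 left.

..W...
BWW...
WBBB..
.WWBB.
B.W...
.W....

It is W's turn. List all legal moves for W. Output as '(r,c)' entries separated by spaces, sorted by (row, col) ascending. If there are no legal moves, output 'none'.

Answer: (0,0) (1,3) (1,4) (2,4) (3,0) (3,5) (4,4) (4,5)

Derivation:
(0,0): flips 1 -> legal
(0,1): no bracket -> illegal
(1,3): flips 1 -> legal
(1,4): flips 1 -> legal
(2,4): flips 4 -> legal
(2,5): no bracket -> illegal
(3,0): flips 1 -> legal
(3,5): flips 2 -> legal
(4,1): no bracket -> illegal
(4,3): no bracket -> illegal
(4,4): flips 2 -> legal
(4,5): flips 2 -> legal
(5,0): no bracket -> illegal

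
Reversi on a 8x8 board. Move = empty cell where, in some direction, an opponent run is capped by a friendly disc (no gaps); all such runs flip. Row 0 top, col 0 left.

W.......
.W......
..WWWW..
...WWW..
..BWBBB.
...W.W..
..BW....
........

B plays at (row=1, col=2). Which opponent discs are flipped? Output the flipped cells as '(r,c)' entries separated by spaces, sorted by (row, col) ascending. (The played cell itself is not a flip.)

Answer: (2,3) (3,4)

Derivation:
Dir NW: first cell '.' (not opp) -> no flip
Dir N: first cell '.' (not opp) -> no flip
Dir NE: first cell '.' (not opp) -> no flip
Dir W: opp run (1,1), next='.' -> no flip
Dir E: first cell '.' (not opp) -> no flip
Dir SW: first cell '.' (not opp) -> no flip
Dir S: opp run (2,2), next='.' -> no flip
Dir SE: opp run (2,3) (3,4) capped by B -> flip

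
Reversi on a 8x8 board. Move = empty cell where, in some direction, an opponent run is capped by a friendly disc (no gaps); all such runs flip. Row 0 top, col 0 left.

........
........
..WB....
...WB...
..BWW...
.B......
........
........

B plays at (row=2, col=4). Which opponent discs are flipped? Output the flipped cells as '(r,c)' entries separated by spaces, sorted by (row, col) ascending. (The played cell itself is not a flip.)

Answer: (3,3)

Derivation:
Dir NW: first cell '.' (not opp) -> no flip
Dir N: first cell '.' (not opp) -> no flip
Dir NE: first cell '.' (not opp) -> no flip
Dir W: first cell 'B' (not opp) -> no flip
Dir E: first cell '.' (not opp) -> no flip
Dir SW: opp run (3,3) capped by B -> flip
Dir S: first cell 'B' (not opp) -> no flip
Dir SE: first cell '.' (not opp) -> no flip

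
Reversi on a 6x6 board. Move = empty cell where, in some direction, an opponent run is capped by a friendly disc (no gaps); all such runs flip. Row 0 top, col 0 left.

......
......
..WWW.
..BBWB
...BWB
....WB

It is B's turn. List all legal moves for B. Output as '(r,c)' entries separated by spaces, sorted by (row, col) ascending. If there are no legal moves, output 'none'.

(1,1): flips 1 -> legal
(1,2): flips 3 -> legal
(1,3): flips 2 -> legal
(1,4): flips 1 -> legal
(1,5): flips 1 -> legal
(2,1): no bracket -> illegal
(2,5): flips 1 -> legal
(3,1): no bracket -> illegal
(5,3): flips 2 -> legal

Answer: (1,1) (1,2) (1,3) (1,4) (1,5) (2,5) (5,3)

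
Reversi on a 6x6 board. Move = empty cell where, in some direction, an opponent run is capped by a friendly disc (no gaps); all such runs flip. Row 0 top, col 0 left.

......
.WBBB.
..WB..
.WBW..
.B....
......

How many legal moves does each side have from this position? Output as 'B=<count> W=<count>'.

Answer: B=6 W=7

Derivation:
-- B to move --
(0,0): no bracket -> illegal
(0,1): no bracket -> illegal
(0,2): no bracket -> illegal
(1,0): flips 1 -> legal
(2,0): no bracket -> illegal
(2,1): flips 2 -> legal
(2,4): no bracket -> illegal
(3,0): flips 1 -> legal
(3,4): flips 1 -> legal
(4,0): flips 2 -> legal
(4,2): no bracket -> illegal
(4,3): flips 1 -> legal
(4,4): no bracket -> illegal
B mobility = 6
-- W to move --
(0,1): no bracket -> illegal
(0,2): flips 1 -> legal
(0,3): flips 2 -> legal
(0,4): flips 1 -> legal
(0,5): no bracket -> illegal
(1,5): flips 3 -> legal
(2,1): no bracket -> illegal
(2,4): flips 1 -> legal
(2,5): no bracket -> illegal
(3,0): no bracket -> illegal
(3,4): no bracket -> illegal
(4,0): no bracket -> illegal
(4,2): flips 1 -> legal
(4,3): no bracket -> illegal
(5,0): no bracket -> illegal
(5,1): flips 1 -> legal
(5,2): no bracket -> illegal
W mobility = 7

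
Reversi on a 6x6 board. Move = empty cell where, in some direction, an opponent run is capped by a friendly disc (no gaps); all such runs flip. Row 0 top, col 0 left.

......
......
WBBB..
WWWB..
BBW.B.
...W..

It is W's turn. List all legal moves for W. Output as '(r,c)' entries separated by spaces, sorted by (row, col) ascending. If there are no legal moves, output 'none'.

(1,0): flips 1 -> legal
(1,1): flips 1 -> legal
(1,2): flips 2 -> legal
(1,3): flips 1 -> legal
(1,4): flips 1 -> legal
(2,4): flips 4 -> legal
(3,4): flips 1 -> legal
(3,5): flips 1 -> legal
(4,3): no bracket -> illegal
(4,5): no bracket -> illegal
(5,0): flips 2 -> legal
(5,1): flips 1 -> legal
(5,2): flips 1 -> legal
(5,4): no bracket -> illegal
(5,5): no bracket -> illegal

Answer: (1,0) (1,1) (1,2) (1,3) (1,4) (2,4) (3,4) (3,5) (5,0) (5,1) (5,2)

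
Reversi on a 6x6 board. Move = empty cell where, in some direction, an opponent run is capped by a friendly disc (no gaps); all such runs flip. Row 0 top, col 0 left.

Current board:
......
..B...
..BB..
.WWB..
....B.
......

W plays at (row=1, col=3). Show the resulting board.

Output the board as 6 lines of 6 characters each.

Answer: ......
..BW..
..WB..
.WWB..
....B.
......

Derivation:
Place W at (1,3); scan 8 dirs for brackets.
Dir NW: first cell '.' (not opp) -> no flip
Dir N: first cell '.' (not opp) -> no flip
Dir NE: first cell '.' (not opp) -> no flip
Dir W: opp run (1,2), next='.' -> no flip
Dir E: first cell '.' (not opp) -> no flip
Dir SW: opp run (2,2) capped by W -> flip
Dir S: opp run (2,3) (3,3), next='.' -> no flip
Dir SE: first cell '.' (not opp) -> no flip
All flips: (2,2)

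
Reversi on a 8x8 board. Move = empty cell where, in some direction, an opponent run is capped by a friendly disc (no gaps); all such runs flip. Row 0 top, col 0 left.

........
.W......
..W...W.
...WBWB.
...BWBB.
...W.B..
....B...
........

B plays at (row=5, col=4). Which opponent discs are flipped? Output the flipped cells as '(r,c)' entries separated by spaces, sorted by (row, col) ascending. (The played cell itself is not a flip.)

Answer: (4,4)

Derivation:
Dir NW: first cell 'B' (not opp) -> no flip
Dir N: opp run (4,4) capped by B -> flip
Dir NE: first cell 'B' (not opp) -> no flip
Dir W: opp run (5,3), next='.' -> no flip
Dir E: first cell 'B' (not opp) -> no flip
Dir SW: first cell '.' (not opp) -> no flip
Dir S: first cell 'B' (not opp) -> no flip
Dir SE: first cell '.' (not opp) -> no flip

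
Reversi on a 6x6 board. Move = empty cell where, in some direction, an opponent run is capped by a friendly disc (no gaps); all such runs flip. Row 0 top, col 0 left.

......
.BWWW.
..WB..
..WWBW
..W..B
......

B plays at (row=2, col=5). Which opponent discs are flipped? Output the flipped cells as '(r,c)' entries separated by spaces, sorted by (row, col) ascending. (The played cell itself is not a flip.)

Dir NW: opp run (1,4), next='.' -> no flip
Dir N: first cell '.' (not opp) -> no flip
Dir NE: edge -> no flip
Dir W: first cell '.' (not opp) -> no flip
Dir E: edge -> no flip
Dir SW: first cell 'B' (not opp) -> no flip
Dir S: opp run (3,5) capped by B -> flip
Dir SE: edge -> no flip

Answer: (3,5)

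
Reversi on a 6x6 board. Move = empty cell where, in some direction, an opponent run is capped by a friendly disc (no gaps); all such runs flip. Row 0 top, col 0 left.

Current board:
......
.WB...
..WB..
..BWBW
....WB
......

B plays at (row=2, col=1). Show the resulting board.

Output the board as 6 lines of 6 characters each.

Place B at (2,1); scan 8 dirs for brackets.
Dir NW: first cell '.' (not opp) -> no flip
Dir N: opp run (1,1), next='.' -> no flip
Dir NE: first cell 'B' (not opp) -> no flip
Dir W: first cell '.' (not opp) -> no flip
Dir E: opp run (2,2) capped by B -> flip
Dir SW: first cell '.' (not opp) -> no flip
Dir S: first cell '.' (not opp) -> no flip
Dir SE: first cell 'B' (not opp) -> no flip
All flips: (2,2)

Answer: ......
.WB...
.BBB..
..BWBW
....WB
......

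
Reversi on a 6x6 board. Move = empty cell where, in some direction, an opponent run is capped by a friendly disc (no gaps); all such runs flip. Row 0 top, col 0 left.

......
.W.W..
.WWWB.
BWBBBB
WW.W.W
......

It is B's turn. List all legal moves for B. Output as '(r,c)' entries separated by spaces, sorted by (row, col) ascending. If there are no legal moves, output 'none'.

(0,0): flips 2 -> legal
(0,1): no bracket -> illegal
(0,2): flips 1 -> legal
(0,3): flips 2 -> legal
(0,4): no bracket -> illegal
(1,0): flips 1 -> legal
(1,2): flips 3 -> legal
(1,4): flips 1 -> legal
(2,0): flips 3 -> legal
(4,2): no bracket -> illegal
(4,4): no bracket -> illegal
(5,0): flips 2 -> legal
(5,1): no bracket -> illegal
(5,2): flips 2 -> legal
(5,3): flips 1 -> legal
(5,4): flips 1 -> legal
(5,5): flips 1 -> legal

Answer: (0,0) (0,2) (0,3) (1,0) (1,2) (1,4) (2,0) (5,0) (5,2) (5,3) (5,4) (5,5)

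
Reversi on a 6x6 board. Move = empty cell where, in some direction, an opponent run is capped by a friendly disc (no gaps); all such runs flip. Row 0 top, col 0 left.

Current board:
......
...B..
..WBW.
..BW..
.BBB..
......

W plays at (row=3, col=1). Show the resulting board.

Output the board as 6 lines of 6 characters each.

Answer: ......
...B..
..WBW.
.WWW..
.BBB..
......

Derivation:
Place W at (3,1); scan 8 dirs for brackets.
Dir NW: first cell '.' (not opp) -> no flip
Dir N: first cell '.' (not opp) -> no flip
Dir NE: first cell 'W' (not opp) -> no flip
Dir W: first cell '.' (not opp) -> no flip
Dir E: opp run (3,2) capped by W -> flip
Dir SW: first cell '.' (not opp) -> no flip
Dir S: opp run (4,1), next='.' -> no flip
Dir SE: opp run (4,2), next='.' -> no flip
All flips: (3,2)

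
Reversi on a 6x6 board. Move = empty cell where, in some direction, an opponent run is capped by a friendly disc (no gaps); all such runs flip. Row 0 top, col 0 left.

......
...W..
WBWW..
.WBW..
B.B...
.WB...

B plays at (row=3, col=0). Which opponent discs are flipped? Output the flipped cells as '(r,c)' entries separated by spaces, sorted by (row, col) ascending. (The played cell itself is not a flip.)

Dir NW: edge -> no flip
Dir N: opp run (2,0), next='.' -> no flip
Dir NE: first cell 'B' (not opp) -> no flip
Dir W: edge -> no flip
Dir E: opp run (3,1) capped by B -> flip
Dir SW: edge -> no flip
Dir S: first cell 'B' (not opp) -> no flip
Dir SE: first cell '.' (not opp) -> no flip

Answer: (3,1)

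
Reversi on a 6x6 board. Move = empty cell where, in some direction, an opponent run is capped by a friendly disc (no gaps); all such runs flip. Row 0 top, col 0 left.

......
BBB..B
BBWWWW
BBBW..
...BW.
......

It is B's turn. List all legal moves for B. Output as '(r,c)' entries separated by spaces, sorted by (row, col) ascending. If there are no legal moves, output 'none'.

Answer: (1,3) (1,4) (3,4) (3,5) (4,2) (4,5) (5,5)

Derivation:
(1,3): flips 3 -> legal
(1,4): flips 1 -> legal
(3,4): flips 2 -> legal
(3,5): flips 1 -> legal
(4,2): flips 2 -> legal
(4,5): flips 1 -> legal
(5,3): no bracket -> illegal
(5,4): no bracket -> illegal
(5,5): flips 3 -> legal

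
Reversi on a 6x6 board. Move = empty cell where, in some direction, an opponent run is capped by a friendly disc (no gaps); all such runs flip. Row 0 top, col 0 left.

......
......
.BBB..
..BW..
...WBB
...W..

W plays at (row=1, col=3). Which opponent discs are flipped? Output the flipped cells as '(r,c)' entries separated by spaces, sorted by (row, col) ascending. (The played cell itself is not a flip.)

Answer: (2,3)

Derivation:
Dir NW: first cell '.' (not opp) -> no flip
Dir N: first cell '.' (not opp) -> no flip
Dir NE: first cell '.' (not opp) -> no flip
Dir W: first cell '.' (not opp) -> no flip
Dir E: first cell '.' (not opp) -> no flip
Dir SW: opp run (2,2), next='.' -> no flip
Dir S: opp run (2,3) capped by W -> flip
Dir SE: first cell '.' (not opp) -> no flip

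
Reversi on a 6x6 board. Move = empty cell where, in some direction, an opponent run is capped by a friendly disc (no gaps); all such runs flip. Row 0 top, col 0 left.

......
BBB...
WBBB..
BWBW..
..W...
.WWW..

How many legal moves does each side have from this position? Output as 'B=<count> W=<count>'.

Answer: B=5 W=6

Derivation:
-- B to move --
(2,4): no bracket -> illegal
(3,4): flips 1 -> legal
(4,0): flips 1 -> legal
(4,1): flips 1 -> legal
(4,3): flips 1 -> legal
(4,4): flips 1 -> legal
(5,0): no bracket -> illegal
(5,4): no bracket -> illegal
B mobility = 5
-- W to move --
(0,0): flips 3 -> legal
(0,1): flips 2 -> legal
(0,2): flips 4 -> legal
(0,3): no bracket -> illegal
(1,3): flips 2 -> legal
(1,4): no bracket -> illegal
(2,4): flips 3 -> legal
(3,4): no bracket -> illegal
(4,0): flips 1 -> legal
(4,1): no bracket -> illegal
(4,3): no bracket -> illegal
W mobility = 6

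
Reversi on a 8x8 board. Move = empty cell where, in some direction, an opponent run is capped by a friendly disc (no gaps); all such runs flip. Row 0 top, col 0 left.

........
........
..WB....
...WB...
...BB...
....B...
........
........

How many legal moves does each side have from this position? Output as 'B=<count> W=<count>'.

-- B to move --
(1,1): flips 2 -> legal
(1,2): no bracket -> illegal
(1,3): no bracket -> illegal
(2,1): flips 1 -> legal
(2,4): no bracket -> illegal
(3,1): no bracket -> illegal
(3,2): flips 1 -> legal
(4,2): no bracket -> illegal
B mobility = 3
-- W to move --
(1,2): no bracket -> illegal
(1,3): flips 1 -> legal
(1,4): no bracket -> illegal
(2,4): flips 1 -> legal
(2,5): no bracket -> illegal
(3,2): no bracket -> illegal
(3,5): flips 1 -> legal
(4,2): no bracket -> illegal
(4,5): no bracket -> illegal
(5,2): no bracket -> illegal
(5,3): flips 1 -> legal
(5,5): flips 1 -> legal
(6,3): no bracket -> illegal
(6,4): no bracket -> illegal
(6,5): no bracket -> illegal
W mobility = 5

Answer: B=3 W=5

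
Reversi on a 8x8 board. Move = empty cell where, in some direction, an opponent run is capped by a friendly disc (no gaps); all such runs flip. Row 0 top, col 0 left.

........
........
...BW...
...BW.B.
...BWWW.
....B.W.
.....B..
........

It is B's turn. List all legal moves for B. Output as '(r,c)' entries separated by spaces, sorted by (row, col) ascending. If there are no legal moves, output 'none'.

Answer: (1,4) (1,5) (2,5) (3,5) (4,7) (5,5) (6,6) (6,7)

Derivation:
(1,3): no bracket -> illegal
(1,4): flips 3 -> legal
(1,5): flips 1 -> legal
(2,5): flips 2 -> legal
(3,5): flips 1 -> legal
(3,7): no bracket -> illegal
(4,7): flips 4 -> legal
(5,3): no bracket -> illegal
(5,5): flips 1 -> legal
(5,7): no bracket -> illegal
(6,6): flips 2 -> legal
(6,7): flips 3 -> legal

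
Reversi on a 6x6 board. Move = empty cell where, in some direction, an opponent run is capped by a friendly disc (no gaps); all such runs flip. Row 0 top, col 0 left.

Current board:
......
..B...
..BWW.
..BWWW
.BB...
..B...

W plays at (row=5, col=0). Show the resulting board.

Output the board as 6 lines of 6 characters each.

Place W at (5,0); scan 8 dirs for brackets.
Dir NW: edge -> no flip
Dir N: first cell '.' (not opp) -> no flip
Dir NE: opp run (4,1) (3,2) capped by W -> flip
Dir W: edge -> no flip
Dir E: first cell '.' (not opp) -> no flip
Dir SW: edge -> no flip
Dir S: edge -> no flip
Dir SE: edge -> no flip
All flips: (3,2) (4,1)

Answer: ......
..B...
..BWW.
..WWWW
.WB...
W.B...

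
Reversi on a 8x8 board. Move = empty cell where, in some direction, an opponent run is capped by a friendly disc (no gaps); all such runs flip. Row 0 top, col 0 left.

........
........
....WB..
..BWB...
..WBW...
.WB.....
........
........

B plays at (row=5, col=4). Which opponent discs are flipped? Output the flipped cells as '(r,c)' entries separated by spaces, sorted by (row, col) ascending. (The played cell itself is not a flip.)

Answer: (4,4)

Derivation:
Dir NW: first cell 'B' (not opp) -> no flip
Dir N: opp run (4,4) capped by B -> flip
Dir NE: first cell '.' (not opp) -> no flip
Dir W: first cell '.' (not opp) -> no flip
Dir E: first cell '.' (not opp) -> no flip
Dir SW: first cell '.' (not opp) -> no flip
Dir S: first cell '.' (not opp) -> no flip
Dir SE: first cell '.' (not opp) -> no flip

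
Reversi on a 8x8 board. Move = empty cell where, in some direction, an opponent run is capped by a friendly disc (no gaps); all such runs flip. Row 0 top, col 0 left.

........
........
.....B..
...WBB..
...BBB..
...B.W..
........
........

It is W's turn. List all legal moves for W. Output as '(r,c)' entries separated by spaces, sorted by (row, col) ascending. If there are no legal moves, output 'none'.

(1,4): no bracket -> illegal
(1,5): flips 3 -> legal
(1,6): no bracket -> illegal
(2,3): no bracket -> illegal
(2,4): no bracket -> illegal
(2,6): no bracket -> illegal
(3,2): no bracket -> illegal
(3,6): flips 2 -> legal
(4,2): no bracket -> illegal
(4,6): no bracket -> illegal
(5,2): no bracket -> illegal
(5,4): no bracket -> illegal
(5,6): no bracket -> illegal
(6,2): no bracket -> illegal
(6,3): flips 2 -> legal
(6,4): no bracket -> illegal

Answer: (1,5) (3,6) (6,3)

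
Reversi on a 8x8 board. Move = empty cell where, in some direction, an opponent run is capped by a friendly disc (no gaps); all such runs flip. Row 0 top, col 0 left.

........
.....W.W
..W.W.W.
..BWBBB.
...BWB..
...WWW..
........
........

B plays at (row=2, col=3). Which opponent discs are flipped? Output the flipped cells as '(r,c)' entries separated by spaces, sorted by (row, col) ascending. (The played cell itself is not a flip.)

Answer: (3,3)

Derivation:
Dir NW: first cell '.' (not opp) -> no flip
Dir N: first cell '.' (not opp) -> no flip
Dir NE: first cell '.' (not opp) -> no flip
Dir W: opp run (2,2), next='.' -> no flip
Dir E: opp run (2,4), next='.' -> no flip
Dir SW: first cell 'B' (not opp) -> no flip
Dir S: opp run (3,3) capped by B -> flip
Dir SE: first cell 'B' (not opp) -> no flip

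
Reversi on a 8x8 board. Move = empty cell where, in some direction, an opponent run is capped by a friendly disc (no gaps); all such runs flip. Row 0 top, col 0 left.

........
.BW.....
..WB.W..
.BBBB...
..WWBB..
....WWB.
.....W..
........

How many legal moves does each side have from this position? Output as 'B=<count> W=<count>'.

Answer: B=15 W=13

Derivation:
-- B to move --
(0,1): flips 1 -> legal
(0,2): flips 2 -> legal
(0,3): no bracket -> illegal
(1,3): flips 2 -> legal
(1,4): no bracket -> illegal
(1,5): no bracket -> illegal
(1,6): flips 1 -> legal
(2,1): flips 1 -> legal
(2,4): no bracket -> illegal
(2,6): no bracket -> illegal
(3,5): no bracket -> illegal
(3,6): no bracket -> illegal
(4,1): flips 2 -> legal
(4,6): no bracket -> illegal
(5,1): flips 1 -> legal
(5,2): flips 2 -> legal
(5,3): flips 4 -> legal
(6,3): flips 1 -> legal
(6,4): flips 1 -> legal
(6,6): flips 1 -> legal
(7,4): flips 1 -> legal
(7,5): flips 2 -> legal
(7,6): flips 3 -> legal
B mobility = 15
-- W to move --
(0,0): flips 1 -> legal
(0,1): no bracket -> illegal
(0,2): no bracket -> illegal
(1,0): flips 1 -> legal
(1,3): flips 2 -> legal
(1,4): no bracket -> illegal
(2,0): flips 1 -> legal
(2,1): flips 1 -> legal
(2,4): flips 4 -> legal
(3,0): no bracket -> illegal
(3,5): flips 1 -> legal
(3,6): flips 1 -> legal
(4,0): flips 1 -> legal
(4,1): no bracket -> illegal
(4,6): flips 2 -> legal
(4,7): flips 1 -> legal
(5,3): no bracket -> illegal
(5,7): flips 1 -> legal
(6,6): no bracket -> illegal
(6,7): flips 4 -> legal
W mobility = 13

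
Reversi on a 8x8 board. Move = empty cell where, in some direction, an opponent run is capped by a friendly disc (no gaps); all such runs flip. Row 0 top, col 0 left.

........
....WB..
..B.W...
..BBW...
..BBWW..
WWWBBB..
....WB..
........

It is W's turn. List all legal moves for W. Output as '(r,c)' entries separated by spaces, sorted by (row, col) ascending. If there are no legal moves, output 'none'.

(0,4): no bracket -> illegal
(0,5): no bracket -> illegal
(0,6): flips 1 -> legal
(1,1): flips 2 -> legal
(1,2): flips 3 -> legal
(1,3): no bracket -> illegal
(1,6): flips 1 -> legal
(2,1): no bracket -> illegal
(2,3): no bracket -> illegal
(2,5): no bracket -> illegal
(2,6): no bracket -> illegal
(3,1): flips 4 -> legal
(4,1): flips 2 -> legal
(4,6): flips 1 -> legal
(5,6): flips 3 -> legal
(6,2): flips 1 -> legal
(6,3): flips 1 -> legal
(6,6): flips 2 -> legal
(7,4): no bracket -> illegal
(7,5): flips 2 -> legal
(7,6): no bracket -> illegal

Answer: (0,6) (1,1) (1,2) (1,6) (3,1) (4,1) (4,6) (5,6) (6,2) (6,3) (6,6) (7,5)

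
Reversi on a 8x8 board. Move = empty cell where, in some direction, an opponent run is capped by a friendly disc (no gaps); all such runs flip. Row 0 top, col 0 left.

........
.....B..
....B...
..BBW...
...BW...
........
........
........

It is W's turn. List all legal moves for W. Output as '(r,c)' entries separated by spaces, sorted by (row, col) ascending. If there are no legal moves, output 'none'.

(0,4): no bracket -> illegal
(0,5): no bracket -> illegal
(0,6): no bracket -> illegal
(1,3): no bracket -> illegal
(1,4): flips 1 -> legal
(1,6): no bracket -> illegal
(2,1): no bracket -> illegal
(2,2): flips 1 -> legal
(2,3): no bracket -> illegal
(2,5): no bracket -> illegal
(2,6): no bracket -> illegal
(3,1): flips 2 -> legal
(3,5): no bracket -> illegal
(4,1): no bracket -> illegal
(4,2): flips 1 -> legal
(5,2): flips 1 -> legal
(5,3): no bracket -> illegal
(5,4): no bracket -> illegal

Answer: (1,4) (2,2) (3,1) (4,2) (5,2)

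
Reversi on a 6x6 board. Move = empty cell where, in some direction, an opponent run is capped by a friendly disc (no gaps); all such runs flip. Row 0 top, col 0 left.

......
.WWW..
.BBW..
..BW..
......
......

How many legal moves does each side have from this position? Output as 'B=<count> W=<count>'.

Answer: B=9 W=5

Derivation:
-- B to move --
(0,0): flips 1 -> legal
(0,1): flips 1 -> legal
(0,2): flips 1 -> legal
(0,3): flips 1 -> legal
(0,4): flips 1 -> legal
(1,0): no bracket -> illegal
(1,4): flips 1 -> legal
(2,0): no bracket -> illegal
(2,4): flips 1 -> legal
(3,4): flips 1 -> legal
(4,2): no bracket -> illegal
(4,3): no bracket -> illegal
(4,4): flips 1 -> legal
B mobility = 9
-- W to move --
(1,0): no bracket -> illegal
(2,0): flips 2 -> legal
(3,0): flips 1 -> legal
(3,1): flips 3 -> legal
(4,1): flips 1 -> legal
(4,2): flips 2 -> legal
(4,3): no bracket -> illegal
W mobility = 5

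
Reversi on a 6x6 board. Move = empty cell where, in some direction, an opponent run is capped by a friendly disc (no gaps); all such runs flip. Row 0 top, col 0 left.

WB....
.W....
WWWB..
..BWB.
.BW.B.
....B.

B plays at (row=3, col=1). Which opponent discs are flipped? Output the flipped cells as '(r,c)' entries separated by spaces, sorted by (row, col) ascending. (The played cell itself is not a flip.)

Dir NW: opp run (2,0), next=edge -> no flip
Dir N: opp run (2,1) (1,1) capped by B -> flip
Dir NE: opp run (2,2), next='.' -> no flip
Dir W: first cell '.' (not opp) -> no flip
Dir E: first cell 'B' (not opp) -> no flip
Dir SW: first cell '.' (not opp) -> no flip
Dir S: first cell 'B' (not opp) -> no flip
Dir SE: opp run (4,2), next='.' -> no flip

Answer: (1,1) (2,1)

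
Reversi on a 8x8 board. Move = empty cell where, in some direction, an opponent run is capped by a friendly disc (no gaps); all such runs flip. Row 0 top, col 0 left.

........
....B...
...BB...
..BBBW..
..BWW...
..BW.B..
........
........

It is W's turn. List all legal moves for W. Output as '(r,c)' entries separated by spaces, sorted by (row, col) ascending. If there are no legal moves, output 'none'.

Answer: (0,4) (1,3) (2,1) (2,2) (2,5) (3,1) (4,1) (5,1) (6,1) (6,6)

Derivation:
(0,3): no bracket -> illegal
(0,4): flips 3 -> legal
(0,5): no bracket -> illegal
(1,2): no bracket -> illegal
(1,3): flips 3 -> legal
(1,5): no bracket -> illegal
(2,1): flips 1 -> legal
(2,2): flips 1 -> legal
(2,5): flips 1 -> legal
(3,1): flips 4 -> legal
(4,1): flips 1 -> legal
(4,5): no bracket -> illegal
(4,6): no bracket -> illegal
(5,1): flips 1 -> legal
(5,4): no bracket -> illegal
(5,6): no bracket -> illegal
(6,1): flips 1 -> legal
(6,2): no bracket -> illegal
(6,3): no bracket -> illegal
(6,4): no bracket -> illegal
(6,5): no bracket -> illegal
(6,6): flips 1 -> legal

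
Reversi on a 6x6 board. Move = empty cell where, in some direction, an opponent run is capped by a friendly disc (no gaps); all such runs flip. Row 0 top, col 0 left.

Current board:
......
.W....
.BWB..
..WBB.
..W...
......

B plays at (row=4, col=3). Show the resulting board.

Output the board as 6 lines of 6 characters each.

Place B at (4,3); scan 8 dirs for brackets.
Dir NW: opp run (3,2) capped by B -> flip
Dir N: first cell 'B' (not opp) -> no flip
Dir NE: first cell 'B' (not opp) -> no flip
Dir W: opp run (4,2), next='.' -> no flip
Dir E: first cell '.' (not opp) -> no flip
Dir SW: first cell '.' (not opp) -> no flip
Dir S: first cell '.' (not opp) -> no flip
Dir SE: first cell '.' (not opp) -> no flip
All flips: (3,2)

Answer: ......
.W....
.BWB..
..BBB.
..WB..
......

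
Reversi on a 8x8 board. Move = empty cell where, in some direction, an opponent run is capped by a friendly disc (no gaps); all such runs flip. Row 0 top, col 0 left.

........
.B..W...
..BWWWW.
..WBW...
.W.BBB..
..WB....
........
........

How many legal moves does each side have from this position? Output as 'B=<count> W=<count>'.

Answer: B=12 W=6

Derivation:
-- B to move --
(0,3): no bracket -> illegal
(0,4): flips 3 -> legal
(0,5): no bracket -> illegal
(1,2): flips 2 -> legal
(1,3): flips 1 -> legal
(1,5): flips 1 -> legal
(1,6): flips 2 -> legal
(1,7): no bracket -> illegal
(2,1): flips 1 -> legal
(2,7): flips 4 -> legal
(3,0): no bracket -> illegal
(3,1): flips 1 -> legal
(3,5): flips 1 -> legal
(3,6): no bracket -> illegal
(3,7): no bracket -> illegal
(4,0): no bracket -> illegal
(4,2): flips 1 -> legal
(5,0): no bracket -> illegal
(5,1): flips 1 -> legal
(6,1): flips 1 -> legal
(6,2): no bracket -> illegal
(6,3): no bracket -> illegal
B mobility = 12
-- W to move --
(0,0): no bracket -> illegal
(0,1): no bracket -> illegal
(0,2): no bracket -> illegal
(1,0): no bracket -> illegal
(1,2): flips 1 -> legal
(1,3): no bracket -> illegal
(2,0): no bracket -> illegal
(2,1): flips 1 -> legal
(3,1): no bracket -> illegal
(3,5): no bracket -> illegal
(3,6): no bracket -> illegal
(4,2): flips 1 -> legal
(4,6): no bracket -> illegal
(5,4): flips 3 -> legal
(5,5): no bracket -> illegal
(5,6): flips 1 -> legal
(6,2): no bracket -> illegal
(6,3): flips 3 -> legal
(6,4): no bracket -> illegal
W mobility = 6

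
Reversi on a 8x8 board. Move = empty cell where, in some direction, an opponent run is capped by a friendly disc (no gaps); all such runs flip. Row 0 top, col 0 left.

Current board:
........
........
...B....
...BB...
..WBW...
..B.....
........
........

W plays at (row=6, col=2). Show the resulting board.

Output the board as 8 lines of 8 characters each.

Place W at (6,2); scan 8 dirs for brackets.
Dir NW: first cell '.' (not opp) -> no flip
Dir N: opp run (5,2) capped by W -> flip
Dir NE: first cell '.' (not opp) -> no flip
Dir W: first cell '.' (not opp) -> no flip
Dir E: first cell '.' (not opp) -> no flip
Dir SW: first cell '.' (not opp) -> no flip
Dir S: first cell '.' (not opp) -> no flip
Dir SE: first cell '.' (not opp) -> no flip
All flips: (5,2)

Answer: ........
........
...B....
...BB...
..WBW...
..W.....
..W.....
........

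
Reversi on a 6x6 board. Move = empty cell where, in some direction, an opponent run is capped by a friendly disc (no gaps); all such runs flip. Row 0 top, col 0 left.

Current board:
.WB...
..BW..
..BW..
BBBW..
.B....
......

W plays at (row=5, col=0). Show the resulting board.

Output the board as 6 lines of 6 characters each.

Answer: .WB...
..BW..
..BW..
BBWW..
.W....
W.....

Derivation:
Place W at (5,0); scan 8 dirs for brackets.
Dir NW: edge -> no flip
Dir N: first cell '.' (not opp) -> no flip
Dir NE: opp run (4,1) (3,2) capped by W -> flip
Dir W: edge -> no flip
Dir E: first cell '.' (not opp) -> no flip
Dir SW: edge -> no flip
Dir S: edge -> no flip
Dir SE: edge -> no flip
All flips: (3,2) (4,1)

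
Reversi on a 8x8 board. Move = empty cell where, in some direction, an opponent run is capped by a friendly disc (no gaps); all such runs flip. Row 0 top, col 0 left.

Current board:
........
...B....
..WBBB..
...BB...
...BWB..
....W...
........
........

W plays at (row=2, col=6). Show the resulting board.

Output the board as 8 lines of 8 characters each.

Place W at (2,6); scan 8 dirs for brackets.
Dir NW: first cell '.' (not opp) -> no flip
Dir N: first cell '.' (not opp) -> no flip
Dir NE: first cell '.' (not opp) -> no flip
Dir W: opp run (2,5) (2,4) (2,3) capped by W -> flip
Dir E: first cell '.' (not opp) -> no flip
Dir SW: first cell '.' (not opp) -> no flip
Dir S: first cell '.' (not opp) -> no flip
Dir SE: first cell '.' (not opp) -> no flip
All flips: (2,3) (2,4) (2,5)

Answer: ........
...B....
..WWWWW.
...BB...
...BWB..
....W...
........
........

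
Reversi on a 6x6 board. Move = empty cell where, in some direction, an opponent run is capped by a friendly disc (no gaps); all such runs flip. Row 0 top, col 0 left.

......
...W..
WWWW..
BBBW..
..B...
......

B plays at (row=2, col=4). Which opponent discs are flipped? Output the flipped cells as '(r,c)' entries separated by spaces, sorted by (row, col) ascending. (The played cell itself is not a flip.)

Dir NW: opp run (1,3), next='.' -> no flip
Dir N: first cell '.' (not opp) -> no flip
Dir NE: first cell '.' (not opp) -> no flip
Dir W: opp run (2,3) (2,2) (2,1) (2,0), next=edge -> no flip
Dir E: first cell '.' (not opp) -> no flip
Dir SW: opp run (3,3) capped by B -> flip
Dir S: first cell '.' (not opp) -> no flip
Dir SE: first cell '.' (not opp) -> no flip

Answer: (3,3)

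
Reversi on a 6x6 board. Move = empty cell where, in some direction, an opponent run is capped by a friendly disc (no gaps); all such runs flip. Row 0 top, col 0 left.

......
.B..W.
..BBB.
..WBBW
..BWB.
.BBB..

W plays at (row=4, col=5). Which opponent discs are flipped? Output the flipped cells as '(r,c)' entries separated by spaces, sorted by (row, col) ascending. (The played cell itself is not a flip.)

Dir NW: opp run (3,4) (2,3), next='.' -> no flip
Dir N: first cell 'W' (not opp) -> no flip
Dir NE: edge -> no flip
Dir W: opp run (4,4) capped by W -> flip
Dir E: edge -> no flip
Dir SW: first cell '.' (not opp) -> no flip
Dir S: first cell '.' (not opp) -> no flip
Dir SE: edge -> no flip

Answer: (4,4)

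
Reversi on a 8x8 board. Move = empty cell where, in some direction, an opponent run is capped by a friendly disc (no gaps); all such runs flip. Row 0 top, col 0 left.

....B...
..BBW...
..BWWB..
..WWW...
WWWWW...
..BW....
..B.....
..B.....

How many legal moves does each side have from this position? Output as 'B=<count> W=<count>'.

Answer: B=8 W=12

Derivation:
-- B to move --
(0,3): flips 1 -> legal
(0,5): no bracket -> illegal
(1,5): flips 1 -> legal
(2,1): no bracket -> illegal
(3,0): flips 1 -> legal
(3,1): no bracket -> illegal
(3,5): flips 3 -> legal
(4,5): flips 2 -> legal
(5,0): no bracket -> illegal
(5,1): no bracket -> illegal
(5,4): flips 5 -> legal
(5,5): flips 2 -> legal
(6,3): flips 4 -> legal
(6,4): no bracket -> illegal
B mobility = 8
-- W to move --
(0,1): flips 1 -> legal
(0,2): flips 3 -> legal
(0,3): flips 1 -> legal
(0,5): no bracket -> illegal
(1,1): flips 3 -> legal
(1,5): no bracket -> illegal
(1,6): flips 1 -> legal
(2,1): flips 1 -> legal
(2,6): flips 1 -> legal
(3,1): no bracket -> illegal
(3,5): no bracket -> illegal
(3,6): flips 1 -> legal
(5,1): flips 1 -> legal
(6,1): flips 1 -> legal
(6,3): flips 1 -> legal
(7,1): flips 1 -> legal
(7,3): no bracket -> illegal
W mobility = 12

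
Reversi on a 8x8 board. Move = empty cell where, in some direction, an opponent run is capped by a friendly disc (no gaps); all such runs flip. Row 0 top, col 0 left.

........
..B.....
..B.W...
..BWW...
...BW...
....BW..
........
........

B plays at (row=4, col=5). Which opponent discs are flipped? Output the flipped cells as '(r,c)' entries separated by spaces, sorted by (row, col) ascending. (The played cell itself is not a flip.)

Dir NW: opp run (3,4), next='.' -> no flip
Dir N: first cell '.' (not opp) -> no flip
Dir NE: first cell '.' (not opp) -> no flip
Dir W: opp run (4,4) capped by B -> flip
Dir E: first cell '.' (not opp) -> no flip
Dir SW: first cell 'B' (not opp) -> no flip
Dir S: opp run (5,5), next='.' -> no flip
Dir SE: first cell '.' (not opp) -> no flip

Answer: (4,4)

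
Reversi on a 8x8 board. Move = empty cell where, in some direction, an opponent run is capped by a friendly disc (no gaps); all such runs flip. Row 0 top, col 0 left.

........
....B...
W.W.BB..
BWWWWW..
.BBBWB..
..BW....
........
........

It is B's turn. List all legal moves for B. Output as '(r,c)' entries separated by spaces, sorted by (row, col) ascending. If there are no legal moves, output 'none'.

(1,0): flips 1 -> legal
(1,1): no bracket -> illegal
(1,2): flips 2 -> legal
(1,3): no bracket -> illegal
(2,1): flips 2 -> legal
(2,3): flips 3 -> legal
(2,6): no bracket -> illegal
(3,6): flips 5 -> legal
(4,0): no bracket -> illegal
(4,6): flips 1 -> legal
(5,4): flips 3 -> legal
(5,5): no bracket -> illegal
(6,2): no bracket -> illegal
(6,3): flips 1 -> legal
(6,4): flips 1 -> legal

Answer: (1,0) (1,2) (2,1) (2,3) (3,6) (4,6) (5,4) (6,3) (6,4)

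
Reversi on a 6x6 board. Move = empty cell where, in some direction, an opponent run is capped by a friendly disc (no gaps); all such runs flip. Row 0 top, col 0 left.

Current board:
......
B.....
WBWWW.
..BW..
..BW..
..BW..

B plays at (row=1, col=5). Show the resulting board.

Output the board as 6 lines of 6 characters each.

Answer: ......
B....B
WBWWB.
..BB..
..BW..
..BW..

Derivation:
Place B at (1,5); scan 8 dirs for brackets.
Dir NW: first cell '.' (not opp) -> no flip
Dir N: first cell '.' (not opp) -> no flip
Dir NE: edge -> no flip
Dir W: first cell '.' (not opp) -> no flip
Dir E: edge -> no flip
Dir SW: opp run (2,4) (3,3) capped by B -> flip
Dir S: first cell '.' (not opp) -> no flip
Dir SE: edge -> no flip
All flips: (2,4) (3,3)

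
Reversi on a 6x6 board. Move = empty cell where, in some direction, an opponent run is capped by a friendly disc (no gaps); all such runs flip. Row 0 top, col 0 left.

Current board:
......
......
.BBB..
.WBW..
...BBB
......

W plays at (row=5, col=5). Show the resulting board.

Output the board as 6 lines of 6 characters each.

Answer: ......
......
.BBB..
.WBW..
...BWB
.....W

Derivation:
Place W at (5,5); scan 8 dirs for brackets.
Dir NW: opp run (4,4) capped by W -> flip
Dir N: opp run (4,5), next='.' -> no flip
Dir NE: edge -> no flip
Dir W: first cell '.' (not opp) -> no flip
Dir E: edge -> no flip
Dir SW: edge -> no flip
Dir S: edge -> no flip
Dir SE: edge -> no flip
All flips: (4,4)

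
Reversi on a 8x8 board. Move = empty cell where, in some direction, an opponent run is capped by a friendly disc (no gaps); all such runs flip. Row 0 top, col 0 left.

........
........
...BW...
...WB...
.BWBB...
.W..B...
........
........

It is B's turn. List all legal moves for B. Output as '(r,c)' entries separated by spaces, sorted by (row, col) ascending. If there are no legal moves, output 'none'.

(1,3): no bracket -> illegal
(1,4): flips 1 -> legal
(1,5): no bracket -> illegal
(2,2): flips 1 -> legal
(2,5): flips 1 -> legal
(3,1): no bracket -> illegal
(3,2): flips 1 -> legal
(3,5): no bracket -> illegal
(4,0): no bracket -> illegal
(5,0): no bracket -> illegal
(5,2): no bracket -> illegal
(5,3): no bracket -> illegal
(6,0): no bracket -> illegal
(6,1): flips 1 -> legal
(6,2): no bracket -> illegal

Answer: (1,4) (2,2) (2,5) (3,2) (6,1)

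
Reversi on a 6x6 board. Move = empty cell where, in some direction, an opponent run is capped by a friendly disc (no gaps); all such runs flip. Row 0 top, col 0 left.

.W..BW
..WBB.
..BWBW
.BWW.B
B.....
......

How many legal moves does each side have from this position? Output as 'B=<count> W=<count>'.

-- B to move --
(0,0): no bracket -> illegal
(0,2): flips 1 -> legal
(0,3): no bracket -> illegal
(1,0): no bracket -> illegal
(1,1): flips 1 -> legal
(1,5): flips 1 -> legal
(2,1): no bracket -> illegal
(3,4): flips 2 -> legal
(4,1): flips 2 -> legal
(4,2): flips 2 -> legal
(4,3): flips 2 -> legal
(4,4): flips 1 -> legal
B mobility = 8
-- W to move --
(0,2): no bracket -> illegal
(0,3): flips 3 -> legal
(1,1): flips 1 -> legal
(1,5): flips 3 -> legal
(2,0): no bracket -> illegal
(2,1): flips 1 -> legal
(3,0): flips 1 -> legal
(3,4): no bracket -> illegal
(4,1): no bracket -> illegal
(4,2): no bracket -> illegal
(4,4): no bracket -> illegal
(4,5): flips 1 -> legal
(5,0): no bracket -> illegal
(5,1): no bracket -> illegal
W mobility = 6

Answer: B=8 W=6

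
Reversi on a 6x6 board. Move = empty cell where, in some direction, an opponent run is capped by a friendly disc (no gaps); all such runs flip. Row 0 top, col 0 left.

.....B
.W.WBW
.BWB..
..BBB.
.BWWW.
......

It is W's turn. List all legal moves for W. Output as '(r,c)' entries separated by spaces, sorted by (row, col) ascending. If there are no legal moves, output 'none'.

Answer: (1,0) (2,0) (2,4) (2,5) (3,1) (4,0)

Derivation:
(0,3): no bracket -> illegal
(0,4): no bracket -> illegal
(1,0): flips 2 -> legal
(1,2): no bracket -> illegal
(2,0): flips 1 -> legal
(2,4): flips 3 -> legal
(2,5): flips 1 -> legal
(3,0): no bracket -> illegal
(3,1): flips 1 -> legal
(3,5): no bracket -> illegal
(4,0): flips 1 -> legal
(4,5): no bracket -> illegal
(5,0): no bracket -> illegal
(5,1): no bracket -> illegal
(5,2): no bracket -> illegal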